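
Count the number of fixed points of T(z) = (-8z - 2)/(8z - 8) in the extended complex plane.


Step 1: Fixed points satisfy T(z) = z
Step 2: 8z^2 + 2 = 0
Step 3: Discriminant = 0^2 - 4*8*2 = -64
Step 4: Number of fixed points = 2

2


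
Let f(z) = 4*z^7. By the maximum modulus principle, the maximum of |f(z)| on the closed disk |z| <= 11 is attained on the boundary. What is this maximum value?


Step 1: On |z| = 11, |f(z)| = 4 * |z|^7 = 4 * 11^7
Step 2: By maximum modulus principle, maximum is on boundary.
Step 3: Maximum = 4 * 19487171 = 77948684

77948684


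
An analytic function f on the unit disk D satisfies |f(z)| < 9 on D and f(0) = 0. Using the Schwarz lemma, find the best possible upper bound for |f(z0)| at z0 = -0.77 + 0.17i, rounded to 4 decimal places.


Step 1: g = f/9 maps D -> D with g(0) = 0, so by the Schwarz lemma |g(z)| <= |z|, i.e. |f(z)| <= 9|z|; this is sharp (f(z) = 9z).
Step 2: |z0|^2 = (-0.77)^2 + 0.17^2 = 0.6218
Step 3: |z0| = sqrt(0.6218) = 0.788543
Step 4: Best bound = 9 * |z0| = 9 * 0.788543 = 7.0969

7.0969


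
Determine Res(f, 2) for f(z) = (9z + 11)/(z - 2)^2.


Step 1: Pole of order 2 at z = 2
Step 2: Res = lim d/dz [(z - 2)^2 * f(z)] as z -> 2
Step 3: (z - 2)^2 * f(z) = 9z + 11
Step 4: d/dz[9z + 11] = 9

9


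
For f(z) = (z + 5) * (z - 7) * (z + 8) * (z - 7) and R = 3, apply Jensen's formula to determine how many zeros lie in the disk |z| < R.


Jensen's formula: (1/2pi)*integral log|f(Re^it)|dt = log|f(0)| + sum_{|a_k|<R} log(R/|a_k|)
Step 1: f(0) = 5 * (-7) * 8 * (-7) = 1960
Step 2: log|f(0)| = log|-5| + log|7| + log|-8| + log|7| = 7.5807
Step 3: Zeros inside |z| < 3: none
Step 4: Jensen sum = (empty sum) = 0
Step 5: n(R) = number of terms in the Jensen sum = count of zeros inside |z| < 3 = 0

0


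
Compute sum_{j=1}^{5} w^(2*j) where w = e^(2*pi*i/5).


Step 1: The sum sum_{j=1}^{n} w^(k*j) equals n if n | k, else 0.
Step 2: Here n = 5, k = 2
Step 3: Does n divide k? 5 | 2 -> False
Step 4: Sum = 0

0


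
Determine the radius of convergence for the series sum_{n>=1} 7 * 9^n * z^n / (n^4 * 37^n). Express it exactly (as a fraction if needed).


Step 1: General term a_n = 7 * 9^n / (n^4 * 37^n)
Step 2: By the root test, |a_n|^(1/n) = 7^(1/n) * 9 / (n^(4/n) * 37) -> 9/37 as n -> infinity (since 7^(1/n) -> 1 and n^(4/n) -> 1)
Step 3: R = 1/lim|a_n|^(1/n) = 37/9

37/9


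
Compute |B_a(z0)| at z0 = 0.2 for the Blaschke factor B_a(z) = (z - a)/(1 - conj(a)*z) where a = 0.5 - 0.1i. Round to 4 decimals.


Step 1: Numerator z0 - a = 0.2 - (0.5 - 0.1i) = -0.3 + 0.1i
Step 2: Denominator 1 - conj(a)*z0 = 1 - (0.5 + 0.1i)*0.2 = 0.9 - 0.02i
Step 3: |z0 - a|^2 = (-0.3)^2 + 0.1^2 = 0.1; |1 - conj(a)*z0|^2 = 0.9^2 + (-0.02)^2 = 0.8104
Step 4: |B_a(0.2)| = sqrt(0.1 / 0.8104) = sqrt(0.123396)
Step 5: = 0.3513

0.3513


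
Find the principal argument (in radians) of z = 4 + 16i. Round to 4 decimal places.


Step 1: z = 4 + 16i
Step 2: arg(z) = atan2(16, 4)
Step 3: arg(z) = 1.3258

1.3258


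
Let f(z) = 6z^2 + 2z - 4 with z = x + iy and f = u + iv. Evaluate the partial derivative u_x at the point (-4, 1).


Step 1: f(z) = 6(x+iy)^2 + 2(x+iy) - 4
Step 2: u = 6(x^2 - y^2) + 2x - 4
Step 3: u_x = 12x + 2
Step 4: At (-4, 1): u_x = -48 + 2 = -46

-46


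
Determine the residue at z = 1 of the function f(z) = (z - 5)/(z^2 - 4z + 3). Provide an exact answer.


Step 1: Q(z) = z^2 - 4z + 3 = (z - 1)(z - 3)
Step 2: Q'(z) = 2z - 4
Step 3: Q'(1) = -2, P(1) = -4
Step 4: Res = P(1)/Q'(1) = -4/(-2) = 2

2


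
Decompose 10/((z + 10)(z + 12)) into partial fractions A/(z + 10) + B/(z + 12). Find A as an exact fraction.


Step 1: Multiply both sides by (z + 10) and set z = -10
Step 2: A = 10 / (-10 + 12)
Step 3: A = 10 / 2
Step 4: A = 5

5


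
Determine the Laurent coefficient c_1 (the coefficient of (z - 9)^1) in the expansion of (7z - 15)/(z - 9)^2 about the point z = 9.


Step 1: Write the numerator in powers of (z - 9): 7z - 15 = 7(z - 9) + (7*9 - 15) = 7(z - 9) + 48
Step 2: Divide by (z - 9)^2: f(z) = 48(z - 9)^(-2) + 7(z - 9)^(-1)
Step 3: This finite sum is the Laurent series of f about z = 9.
Step 4: Only the powers -2 and -1 appear, so the coefficient of (z - 9)^1 = 0

0


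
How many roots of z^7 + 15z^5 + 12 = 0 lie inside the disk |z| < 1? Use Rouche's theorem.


Step 1: On |z| = 1 the three terms have sizes |z^7| = 1^7 = 1, |15z^5| = 15*1^5 = 15, |12| = 12
Step 2: The dominant term is g(z) = 15z^5; let h(z) = z^7 + 12 so f = g + h
Step 3: On |z| = 1: |g| = 15 and |h| <= 1 + 12 = 13
Step 4: Since 15 > 13, |h| < |g| on |z| = 1, so by Rouche f has the same number of zeros as g inside |z| < 1
Step 5: g(z) = 15z^5 has 5 zeros (at the origin, multiplicity 5) inside |z| < 1. Answer = 5

5


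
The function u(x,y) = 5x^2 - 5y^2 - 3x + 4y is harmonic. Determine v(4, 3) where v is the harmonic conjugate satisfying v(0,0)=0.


Step 1: v_x = -u_y = 10y - 4
Step 2: v_y = u_x = 10x - 3
Step 3: v = 10xy - 4x - 3y + C
Step 4: v(0,0) = 0 => C = 0
Step 5: v(4, 3) = 95

95


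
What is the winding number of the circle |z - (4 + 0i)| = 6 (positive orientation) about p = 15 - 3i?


Step 1: Center c = (4, 0), radius = 6
Step 2: |p - c|^2 = 11^2 + (-3)^2 = 130
Step 3: r^2 = 36
Step 4: |p-c| > r so winding number = 0

0


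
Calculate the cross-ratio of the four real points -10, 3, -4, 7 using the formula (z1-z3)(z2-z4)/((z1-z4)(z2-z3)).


Step 1: (z1-z3)(z2-z4) = (-6) * (-4) = 24
Step 2: (z1-z4)(z2-z3) = (-17) * 7 = -119
Step 3: Cross-ratio = -24/119 = -24/119

-24/119


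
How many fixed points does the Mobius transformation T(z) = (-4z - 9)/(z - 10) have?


Step 1: Fixed points satisfy T(z) = z
Step 2: z^2 - 6z + 9 = 0
Step 3: Discriminant = (-6)^2 - 4*1*9 = 0
Step 4: Number of fixed points = 1

1


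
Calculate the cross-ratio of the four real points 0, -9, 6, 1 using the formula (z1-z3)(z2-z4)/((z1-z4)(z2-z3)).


Step 1: (z1-z3)(z2-z4) = (-6) * (-10) = 60
Step 2: (z1-z4)(z2-z3) = (-1) * (-15) = 15
Step 3: Cross-ratio = 60/15 = 4

4


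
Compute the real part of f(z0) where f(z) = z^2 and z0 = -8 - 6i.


Step 1: z0 = -8 - 6i
Step 2: z0^2 = (-8)^2 - (-6)^2 + 96i
Step 3: real part = 64 - 36 = 28

28


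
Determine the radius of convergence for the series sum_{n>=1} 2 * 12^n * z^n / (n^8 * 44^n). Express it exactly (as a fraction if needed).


Step 1: General term a_n = 2 * 12^n / (n^8 * 44^n)
Step 2: By the root test, |a_n|^(1/n) = 2^(1/n) * 12 / (n^(8/n) * 44) -> 12/44 as n -> infinity (since 2^(1/n) -> 1 and n^(8/n) -> 1)
Step 3: R = 1/lim|a_n|^(1/n) = 44/12 = 11/3

11/3


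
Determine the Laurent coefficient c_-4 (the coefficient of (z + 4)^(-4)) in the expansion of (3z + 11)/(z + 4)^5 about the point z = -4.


Step 1: Write the numerator in powers of (z + 4): 3z + 11 = 3(z + 4) + (3*(-4) + 11) = 3(z + 4) - 1
Step 2: Divide by (z + 4)^5: f(z) = -(z + 4)^(-5) + 3(z + 4)^(-4)
Step 3: This finite sum is the Laurent series of f about z = -4.
Step 4: Coefficient of (z + 4)^(-4) = coefficient of (z + 4) in the re-centred numerator = 3

3


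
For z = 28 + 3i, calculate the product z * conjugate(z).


Step 1: conj(z) = 28 - 3i
Step 2: z * conj(z) = 28^2 + 3^2
Step 3: = 784 + 9 = 793

793


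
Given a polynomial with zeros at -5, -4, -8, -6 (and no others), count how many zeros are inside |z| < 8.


Step 1: Check each root:
  z = -5: |-5| = 5 < 8
  z = -4: |-4| = 4 < 8
  z = -8: |-8| = 8 >= 8
  z = -6: |-6| = 6 < 8
Step 2: Count = 3

3


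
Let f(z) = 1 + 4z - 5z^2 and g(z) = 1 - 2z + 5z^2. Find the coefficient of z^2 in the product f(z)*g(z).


Step 1: z^2 term in f*g comes from: (1)*(5z^2) + (4z)*(-2z) + (-5z^2)*(1)
Step 2: = 5 - 8 - 5
Step 3: = -8

-8


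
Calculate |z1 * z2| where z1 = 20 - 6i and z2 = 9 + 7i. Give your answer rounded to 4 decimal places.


Step 1: |z1| = sqrt(20^2 + (-6)^2) = sqrt(436)
Step 2: |z2| = sqrt(9^2 + 7^2) = sqrt(130)
Step 3: |z1*z2| = |z1|*|z2| = sqrt(436) * sqrt(130) = sqrt(436 * 130) = sqrt(56680)
Step 4: = 238.0756

238.0756


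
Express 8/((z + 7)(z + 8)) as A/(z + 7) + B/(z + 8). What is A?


Step 1: Multiply both sides by (z + 7) and set z = -7
Step 2: A = 8 / (-7 + 8)
Step 3: A = 8 / 1
Step 4: A = 8

8


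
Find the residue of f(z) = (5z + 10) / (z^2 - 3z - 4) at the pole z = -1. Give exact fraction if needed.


Step 1: Q(z) = z^2 - 3z - 4 = (z + 1)(z - 4)
Step 2: Q'(z) = 2z - 3
Step 3: Q'(-1) = -5, P(-1) = 5
Step 4: Res = P(-1)/Q'(-1) = 5/(-5) = -1

-1


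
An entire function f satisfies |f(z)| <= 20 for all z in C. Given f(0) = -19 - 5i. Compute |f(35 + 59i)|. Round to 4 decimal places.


Step 1: By Liouville's theorem, a bounded entire function is constant.
Step 2: f(z) = f(0) = -19 - 5i for all z.
Step 3: |f(w)| = |-19 - 5i| = sqrt(361 + 25)
Step 4: = 19.6469

19.6469


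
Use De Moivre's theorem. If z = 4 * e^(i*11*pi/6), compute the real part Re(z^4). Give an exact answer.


Step 1: By De Moivre's theorem, z^4 = 4^4 * e^(i*4*11*pi/6) = 256 * (cos(22*pi/3) + i*sin(22*pi/3))
Step 2: |z|^4 = 4^4 = 256
Step 3: Reduce the angle mod 2*pi: 22*pi/3 - 6*pi = 4*pi/3
Step 4: cos(4*pi/3) = -1/2
Step 5: Re(z^4) = 256 * (-1/2) = -128

-128


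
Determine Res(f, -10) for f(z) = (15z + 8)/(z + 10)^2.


Step 1: Pole of order 2 at z = -10
Step 2: Res = lim d/dz [(z + 10)^2 * f(z)] as z -> -10
Step 3: (z + 10)^2 * f(z) = 15z + 8
Step 4: d/dz[15z + 8] = 15

15


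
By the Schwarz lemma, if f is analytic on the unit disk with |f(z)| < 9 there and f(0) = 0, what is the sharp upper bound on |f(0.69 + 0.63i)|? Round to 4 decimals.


Step 1: g = f/9 maps D -> D with g(0) = 0, so by the Schwarz lemma |g(z)| <= |z|, i.e. |f(z)| <= 9|z|; this is sharp (f(z) = 9z).
Step 2: |z0|^2 = 0.69^2 + 0.63^2 = 0.873
Step 3: |z0| = sqrt(0.873) = 0.934345
Step 4: Best bound = 9 * |z0| = 9 * 0.934345 = 8.4091

8.4091


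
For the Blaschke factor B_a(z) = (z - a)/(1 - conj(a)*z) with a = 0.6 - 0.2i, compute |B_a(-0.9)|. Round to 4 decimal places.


Step 1: Numerator z0 - a = -0.9 - (0.6 - 0.2i) = -1.5 + 0.2i
Step 2: Denominator 1 - conj(a)*z0 = 1 - (0.6 + 0.2i)*(-0.9) = 1.54 + 0.18i
Step 3: |z0 - a|^2 = (-1.5)^2 + 0.2^2 = 2.29; |1 - conj(a)*z0|^2 = 1.54^2 + 0.18^2 = 2.404
Step 4: |B_a(-0.9)| = sqrt(2.29 / 2.404) = sqrt(0.952579)
Step 5: = 0.976

0.976


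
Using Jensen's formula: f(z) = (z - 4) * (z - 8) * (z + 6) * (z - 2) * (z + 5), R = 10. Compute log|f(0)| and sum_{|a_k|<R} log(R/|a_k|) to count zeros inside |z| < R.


Jensen's formula: (1/2pi)*integral log|f(Re^it)|dt = log|f(0)| + sum_{|a_k|<R} log(R/|a_k|)
Step 1: f(0) = (-4) * (-8) * 6 * (-2) * 5 = -1920
Step 2: log|f(0)| = log|4| + log|8| + log|-6| + log|2| + log|-5| = 7.5601
Step 3: Zeros inside |z| < 10: 4, 8, -6, 2, -5
Step 4: Jensen sum = log(10/4) + log(10/8) + log(10/6) + log(10/2) + log(10/5) = 3.9528
Step 5: n(R) = number of terms in the Jensen sum = count of zeros inside |z| < 10 = 5

5


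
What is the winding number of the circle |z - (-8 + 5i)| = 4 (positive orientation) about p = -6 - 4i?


Step 1: Center c = (-8, 5), radius = 4
Step 2: |p - c|^2 = 2^2 + (-9)^2 = 85
Step 3: r^2 = 16
Step 4: |p-c| > r so winding number = 0

0


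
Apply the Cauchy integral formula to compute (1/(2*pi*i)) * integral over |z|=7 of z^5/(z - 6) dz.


Step 1: f(z) = z^5, a = 6 is inside |z| = 7
Step 2: By Cauchy integral formula: (1/(2pi*i)) * integral = f(a)
Step 3: f(6) = 6^5 = 7776

7776


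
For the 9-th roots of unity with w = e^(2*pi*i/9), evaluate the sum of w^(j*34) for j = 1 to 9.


Step 1: The sum sum_{j=1}^{n} w^(k*j) equals n if n | k, else 0.
Step 2: Here n = 9, k = 34
Step 3: Does n divide k? 9 | 34 -> False
Step 4: Sum = 0

0


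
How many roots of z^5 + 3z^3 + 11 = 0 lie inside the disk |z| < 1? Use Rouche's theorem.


Step 1: On |z| = 1 the three terms have sizes |z^5| = 1^5 = 1, |3z^3| = 3*1^3 = 3, |11| = 11
Step 2: The dominant term is g(z) = 11; let h(z) = z^5 + 3z^3 so f = g + h
Step 3: On |z| = 1: |g| = 11 and |h| <= 1 + 3 = 4
Step 4: Since 11 > 4, |h| < |g| on |z| = 1, so by Rouche f has the same number of zeros as g inside |z| < 1
Step 5: g(z) = 11 is a nonzero constant with no zeros inside |z| < 1. Answer = 0

0


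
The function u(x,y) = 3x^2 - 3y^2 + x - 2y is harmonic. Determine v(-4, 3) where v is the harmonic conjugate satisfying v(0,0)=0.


Step 1: v_x = -u_y = 6y + 2
Step 2: v_y = u_x = 6x + 1
Step 3: v = 6xy + 2x + y + C
Step 4: v(0,0) = 0 => C = 0
Step 5: v(-4, 3) = -77

-77


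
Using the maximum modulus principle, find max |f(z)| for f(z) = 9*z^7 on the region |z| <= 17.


Step 1: On |z| = 17, |f(z)| = 9 * |z|^7 = 9 * 17^7
Step 2: By maximum modulus principle, maximum is on boundary.
Step 3: Maximum = 9 * 410338673 = 3693048057

3693048057


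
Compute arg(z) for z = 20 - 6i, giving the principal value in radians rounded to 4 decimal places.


Step 1: z = 20 - 6i
Step 2: arg(z) = atan2(-6, 20)
Step 3: arg(z) = -0.2915

-0.2915


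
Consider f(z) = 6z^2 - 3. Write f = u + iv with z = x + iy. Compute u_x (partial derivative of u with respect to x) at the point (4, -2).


Step 1: f(z) = 6(x+iy)^2 - 3
Step 2: u = 6(x^2 - y^2) - 3
Step 3: u_x = 12x + 0
Step 4: At (4, -2): u_x = 48 + 0 = 48

48


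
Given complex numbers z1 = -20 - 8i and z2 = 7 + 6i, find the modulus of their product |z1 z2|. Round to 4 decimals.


Step 1: |z1| = sqrt((-20)^2 + (-8)^2) = sqrt(464)
Step 2: |z2| = sqrt(7^2 + 6^2) = sqrt(85)
Step 3: |z1*z2| = |z1|*|z2| = sqrt(464) * sqrt(85) = sqrt(464 * 85) = sqrt(39440)
Step 4: = 198.5951

198.5951


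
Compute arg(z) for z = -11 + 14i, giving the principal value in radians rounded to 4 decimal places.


Step 1: z = -11 + 14i
Step 2: arg(z) = atan2(14, -11)
Step 3: arg(z) = 2.2368

2.2368


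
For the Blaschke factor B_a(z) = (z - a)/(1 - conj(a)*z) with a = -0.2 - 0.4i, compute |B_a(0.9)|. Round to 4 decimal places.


Step 1: Numerator z0 - a = 0.9 - (-0.2 - 0.4i) = 1.1 + 0.4i
Step 2: Denominator 1 - conj(a)*z0 = 1 - (-0.2 + 0.4i)*0.9 = 1.18 - 0.36i
Step 3: |z0 - a|^2 = 1.1^2 + 0.4^2 = 1.37; |1 - conj(a)*z0|^2 = 1.18^2 + (-0.36)^2 = 1.522
Step 4: |B_a(0.9)| = sqrt(1.37 / 1.522) = sqrt(0.900131)
Step 5: = 0.9488

0.9488


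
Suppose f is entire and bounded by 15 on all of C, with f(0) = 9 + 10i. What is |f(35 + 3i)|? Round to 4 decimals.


Step 1: By Liouville's theorem, a bounded entire function is constant.
Step 2: f(z) = f(0) = 9 + 10i for all z.
Step 3: |f(w)| = |9 + 10i| = sqrt(81 + 100)
Step 4: = 13.4536

13.4536


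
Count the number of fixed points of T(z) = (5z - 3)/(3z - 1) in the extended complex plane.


Step 1: Fixed points satisfy T(z) = z
Step 2: 3z^2 - 6z + 3 = 0
Step 3: Discriminant = (-6)^2 - 4*3*3 = 0
Step 4: Number of fixed points = 1

1


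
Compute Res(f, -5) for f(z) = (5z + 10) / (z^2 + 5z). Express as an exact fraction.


Step 1: Q(z) = z^2 + 5z = (z + 5)(z)
Step 2: Q'(z) = 2z + 5
Step 3: Q'(-5) = -5, P(-5) = -15
Step 4: Res = P(-5)/Q'(-5) = -15/(-5) = 3

3


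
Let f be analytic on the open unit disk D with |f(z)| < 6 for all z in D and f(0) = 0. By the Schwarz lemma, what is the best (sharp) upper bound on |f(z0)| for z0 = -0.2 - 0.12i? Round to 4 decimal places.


Step 1: g = f/6 maps D -> D with g(0) = 0, so by the Schwarz lemma |g(z)| <= |z|, i.e. |f(z)| <= 6|z|; this is sharp (f(z) = 6z).
Step 2: |z0|^2 = (-0.2)^2 + (-0.12)^2 = 0.0544
Step 3: |z0| = sqrt(0.0544) = 0.233238
Step 4: Best bound = 6 * |z0| = 6 * 0.233238 = 1.3994

1.3994


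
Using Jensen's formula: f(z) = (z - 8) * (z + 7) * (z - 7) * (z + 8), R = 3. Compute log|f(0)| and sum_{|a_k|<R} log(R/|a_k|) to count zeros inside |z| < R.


Jensen's formula: (1/2pi)*integral log|f(Re^it)|dt = log|f(0)| + sum_{|a_k|<R} log(R/|a_k|)
Step 1: f(0) = (-8) * 7 * (-7) * 8 = 3136
Step 2: log|f(0)| = log|8| + log|-7| + log|7| + log|-8| = 8.0507
Step 3: Zeros inside |z| < 3: none
Step 4: Jensen sum = (empty sum) = 0
Step 5: n(R) = number of terms in the Jensen sum = count of zeros inside |z| < 3 = 0

0


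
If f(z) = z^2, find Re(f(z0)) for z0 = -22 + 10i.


Step 1: z0 = -22 + 10i
Step 2: z0^2 = (-22)^2 - 10^2 - 440i
Step 3: real part = 484 - 100 = 384

384


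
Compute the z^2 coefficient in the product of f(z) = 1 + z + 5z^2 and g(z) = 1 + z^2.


Step 1: z^2 term in f*g comes from: (1)*(z^2) + (z)*(0) + (5z^2)*(1)
Step 2: = 1 + 0 + 5
Step 3: = 6

6


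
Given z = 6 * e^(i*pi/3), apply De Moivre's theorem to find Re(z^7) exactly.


Step 1: By De Moivre's theorem, z^7 = 6^7 * e^(i*7*pi/3) = 279936 * (cos(7*pi/3) + i*sin(7*pi/3))
Step 2: |z|^7 = 6^7 = 279936
Step 3: Reduce the angle mod 2*pi: 7*pi/3 - 2*pi = pi/3
Step 4: cos(pi/3) = 1/2
Step 5: Re(z^7) = 279936 * 1/2 = 139968

139968


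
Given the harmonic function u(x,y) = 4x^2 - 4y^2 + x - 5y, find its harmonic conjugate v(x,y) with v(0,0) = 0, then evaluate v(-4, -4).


Step 1: v_x = -u_y = 8y + 5
Step 2: v_y = u_x = 8x + 1
Step 3: v = 8xy + 5x + y + C
Step 4: v(0,0) = 0 => C = 0
Step 5: v(-4, -4) = 104

104


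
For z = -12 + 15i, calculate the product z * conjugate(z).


Step 1: conj(z) = -12 - 15i
Step 2: z * conj(z) = (-12)^2 + 15^2
Step 3: = 144 + 225 = 369

369


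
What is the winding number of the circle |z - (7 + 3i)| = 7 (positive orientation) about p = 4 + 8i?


Step 1: Center c = (7, 3), radius = 7
Step 2: |p - c|^2 = (-3)^2 + 5^2 = 34
Step 3: r^2 = 49
Step 4: |p-c| < r so winding number = 1

1


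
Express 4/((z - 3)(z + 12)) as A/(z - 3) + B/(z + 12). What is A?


Step 1: Multiply both sides by (z - 3) and set z = 3
Step 2: A = 4 / (3 + 12)
Step 3: A = 4 / 15
Step 4: A = 4/15

4/15


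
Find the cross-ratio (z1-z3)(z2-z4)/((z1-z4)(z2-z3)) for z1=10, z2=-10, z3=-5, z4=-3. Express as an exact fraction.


Step 1: (z1-z3)(z2-z4) = 15 * (-7) = -105
Step 2: (z1-z4)(z2-z3) = 13 * (-5) = -65
Step 3: Cross-ratio = 105/65 = 21/13

21/13


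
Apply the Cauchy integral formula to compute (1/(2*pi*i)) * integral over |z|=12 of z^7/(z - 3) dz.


Step 1: f(z) = z^7, a = 3 is inside |z| = 12
Step 2: By Cauchy integral formula: (1/(2pi*i)) * integral = f(a)
Step 3: f(3) = 3^7 = 2187

2187


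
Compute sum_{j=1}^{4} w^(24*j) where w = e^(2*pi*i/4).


Step 1: The sum sum_{j=1}^{n} w^(k*j) equals n if n | k, else 0.
Step 2: Here n = 4, k = 24
Step 3: Does n divide k? 4 | 24 -> True
Step 4: Sum = 4

4


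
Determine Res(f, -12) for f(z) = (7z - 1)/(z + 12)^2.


Step 1: Pole of order 2 at z = -12
Step 2: Res = lim d/dz [(z + 12)^2 * f(z)] as z -> -12
Step 3: (z + 12)^2 * f(z) = 7z - 1
Step 4: d/dz[7z - 1] = 7

7


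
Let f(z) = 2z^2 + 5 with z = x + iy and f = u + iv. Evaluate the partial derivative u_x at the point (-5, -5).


Step 1: f(z) = 2(x+iy)^2 + 5
Step 2: u = 2(x^2 - y^2) + 5
Step 3: u_x = 4x + 0
Step 4: At (-5, -5): u_x = -20 + 0 = -20

-20


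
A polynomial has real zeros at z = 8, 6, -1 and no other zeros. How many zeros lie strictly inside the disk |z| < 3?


Step 1: Check each root:
  z = 8: |8| = 8 >= 3
  z = 6: |6| = 6 >= 3
  z = -1: |-1| = 1 < 3
Step 2: Count = 1

1


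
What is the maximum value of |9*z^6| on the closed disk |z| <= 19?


Step 1: On |z| = 19, |f(z)| = 9 * |z|^6 = 9 * 19^6
Step 2: By maximum modulus principle, maximum is on boundary.
Step 3: Maximum = 9 * 47045881 = 423412929

423412929


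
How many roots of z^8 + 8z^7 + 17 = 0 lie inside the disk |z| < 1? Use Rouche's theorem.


Step 1: On |z| = 1 the three terms have sizes |z^8| = 1^8 = 1, |8z^7| = 8*1^7 = 8, |17| = 17
Step 2: The dominant term is g(z) = 17; let h(z) = z^8 + 8z^7 so f = g + h
Step 3: On |z| = 1: |g| = 17 and |h| <= 1 + 8 = 9
Step 4: Since 17 > 9, |h| < |g| on |z| = 1, so by Rouche f has the same number of zeros as g inside |z| < 1
Step 5: g(z) = 17 is a nonzero constant with no zeros inside |z| < 1. Answer = 0

0


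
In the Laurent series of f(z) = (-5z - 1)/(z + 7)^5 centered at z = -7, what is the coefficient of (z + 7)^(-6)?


Step 1: Write the numerator in powers of (z + 7): -5z - 1 = -5(z + 7) + (-5*(-7) - 1) = -5(z + 7) + 34
Step 2: Divide by (z + 7)^5: f(z) = 34(z + 7)^(-5) - 5(z + 7)^(-4)
Step 3: This finite sum is the Laurent series of f about z = -7.
Step 4: Only the powers -5 and -4 appear, so the coefficient of (z + 7)^(-6) = 0

0


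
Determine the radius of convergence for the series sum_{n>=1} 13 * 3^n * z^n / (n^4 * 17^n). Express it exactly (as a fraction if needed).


Step 1: General term a_n = 13 * 3^n / (n^4 * 17^n)
Step 2: By the root test, |a_n|^(1/n) = 13^(1/n) * 3 / (n^(4/n) * 17) -> 3/17 as n -> infinity (since 13^(1/n) -> 1 and n^(4/n) -> 1)
Step 3: R = 1/lim|a_n|^(1/n) = 17/3

17/3


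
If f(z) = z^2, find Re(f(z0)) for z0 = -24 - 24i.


Step 1: z0 = -24 - 24i
Step 2: z0^2 = (-24)^2 - (-24)^2 + 1152i
Step 3: real part = 576 - 576 = 0

0


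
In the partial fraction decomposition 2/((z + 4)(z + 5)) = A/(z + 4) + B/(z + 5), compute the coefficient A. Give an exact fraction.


Step 1: Multiply both sides by (z + 4) and set z = -4
Step 2: A = 2 / (-4 + 5)
Step 3: A = 2 / 1
Step 4: A = 2

2


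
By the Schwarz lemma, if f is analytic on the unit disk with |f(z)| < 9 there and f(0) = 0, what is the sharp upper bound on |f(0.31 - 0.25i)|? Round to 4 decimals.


Step 1: g = f/9 maps D -> D with g(0) = 0, so by the Schwarz lemma |g(z)| <= |z|, i.e. |f(z)| <= 9|z|; this is sharp (f(z) = 9z).
Step 2: |z0|^2 = 0.31^2 + (-0.25)^2 = 0.1586
Step 3: |z0| = sqrt(0.1586) = 0.398246
Step 4: Best bound = 9 * |z0| = 9 * 0.398246 = 3.5842

3.5842


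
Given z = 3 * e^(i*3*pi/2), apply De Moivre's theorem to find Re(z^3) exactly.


Step 1: By De Moivre's theorem, z^3 = 3^3 * e^(i*3*3*pi/2) = 27 * (cos(9*pi/2) + i*sin(9*pi/2))
Step 2: |z|^3 = 3^3 = 27
Step 3: Reduce the angle mod 2*pi: 9*pi/2 - 4*pi = pi/2
Step 4: cos(pi/2) = 0
Step 5: Re(z^3) = 27 * 0 = 0

0


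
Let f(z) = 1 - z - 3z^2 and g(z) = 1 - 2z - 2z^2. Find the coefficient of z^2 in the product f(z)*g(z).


Step 1: z^2 term in f*g comes from: (1)*(-2z^2) + (-z)*(-2z) + (-3z^2)*(1)
Step 2: = -2 + 2 - 3
Step 3: = -3

-3


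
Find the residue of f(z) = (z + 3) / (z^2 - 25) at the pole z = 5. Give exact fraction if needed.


Step 1: Q(z) = z^2 - 25 = (z - 5)(z + 5)
Step 2: Q'(z) = 2z
Step 3: Q'(5) = 10, P(5) = 8
Step 4: Res = P(5)/Q'(5) = 8/10 = 4/5

4/5


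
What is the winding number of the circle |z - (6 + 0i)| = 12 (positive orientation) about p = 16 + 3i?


Step 1: Center c = (6, 0), radius = 12
Step 2: |p - c|^2 = 10^2 + 3^2 = 109
Step 3: r^2 = 144
Step 4: |p-c| < r so winding number = 1

1


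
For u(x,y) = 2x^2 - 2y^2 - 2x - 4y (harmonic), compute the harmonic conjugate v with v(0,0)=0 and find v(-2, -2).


Step 1: v_x = -u_y = 4y + 4
Step 2: v_y = u_x = 4x - 2
Step 3: v = 4xy + 4x - 2y + C
Step 4: v(0,0) = 0 => C = 0
Step 5: v(-2, -2) = 12

12


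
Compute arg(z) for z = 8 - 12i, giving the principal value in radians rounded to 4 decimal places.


Step 1: z = 8 - 12i
Step 2: arg(z) = atan2(-12, 8)
Step 3: arg(z) = -0.9828

-0.9828


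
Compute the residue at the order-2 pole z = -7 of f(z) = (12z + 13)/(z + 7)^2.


Step 1: Pole of order 2 at z = -7
Step 2: Res = lim d/dz [(z + 7)^2 * f(z)] as z -> -7
Step 3: (z + 7)^2 * f(z) = 12z + 13
Step 4: d/dz[12z + 13] = 12

12


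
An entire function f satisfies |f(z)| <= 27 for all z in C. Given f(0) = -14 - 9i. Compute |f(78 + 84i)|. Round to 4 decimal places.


Step 1: By Liouville's theorem, a bounded entire function is constant.
Step 2: f(z) = f(0) = -14 - 9i for all z.
Step 3: |f(w)| = |-14 - 9i| = sqrt(196 + 81)
Step 4: = 16.6433

16.6433


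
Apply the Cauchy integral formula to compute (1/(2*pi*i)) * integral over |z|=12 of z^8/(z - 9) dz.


Step 1: f(z) = z^8, a = 9 is inside |z| = 12
Step 2: By Cauchy integral formula: (1/(2pi*i)) * integral = f(a)
Step 3: f(9) = 9^8 = 43046721

43046721


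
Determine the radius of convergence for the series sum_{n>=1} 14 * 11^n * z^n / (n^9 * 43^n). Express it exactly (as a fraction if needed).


Step 1: General term a_n = 14 * 11^n / (n^9 * 43^n)
Step 2: By the root test, |a_n|^(1/n) = 14^(1/n) * 11 / (n^(9/n) * 43) -> 11/43 as n -> infinity (since 14^(1/n) -> 1 and n^(9/n) -> 1)
Step 3: R = 1/lim|a_n|^(1/n) = 43/11

43/11


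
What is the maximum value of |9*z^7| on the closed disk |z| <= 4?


Step 1: On |z| = 4, |f(z)| = 9 * |z|^7 = 9 * 4^7
Step 2: By maximum modulus principle, maximum is on boundary.
Step 3: Maximum = 9 * 16384 = 147456

147456


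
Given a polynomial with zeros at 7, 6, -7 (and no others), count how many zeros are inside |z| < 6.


Step 1: Check each root:
  z = 7: |7| = 7 >= 6
  z = 6: |6| = 6 >= 6
  z = -7: |-7| = 7 >= 6
Step 2: Count = 0

0


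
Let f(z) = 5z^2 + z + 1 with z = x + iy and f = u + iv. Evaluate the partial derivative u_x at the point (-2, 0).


Step 1: f(z) = 5(x+iy)^2 + (x+iy) + 1
Step 2: u = 5(x^2 - y^2) + x + 1
Step 3: u_x = 10x + 1
Step 4: At (-2, 0): u_x = -20 + 1 = -19

-19


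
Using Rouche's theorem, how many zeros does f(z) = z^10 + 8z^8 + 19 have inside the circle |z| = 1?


Step 1: On |z| = 1 the three terms have sizes |z^10| = 1^10 = 1, |8z^8| = 8*1^8 = 8, |19| = 19
Step 2: The dominant term is g(z) = 19; let h(z) = z^10 + 8z^8 so f = g + h
Step 3: On |z| = 1: |g| = 19 and |h| <= 1 + 8 = 9
Step 4: Since 19 > 9, |h| < |g| on |z| = 1, so by Rouche f has the same number of zeros as g inside |z| < 1
Step 5: g(z) = 19 is a nonzero constant with no zeros inside |z| < 1. Answer = 0

0


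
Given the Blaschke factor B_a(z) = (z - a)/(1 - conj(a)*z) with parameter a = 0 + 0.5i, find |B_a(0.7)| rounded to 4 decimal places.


Step 1: Numerator z0 - a = 0.7 - (0 + 0.5i) = 0.7 - 0.5i
Step 2: Denominator 1 - conj(a)*z0 = 1 - (0 - 0.5i)*0.7 = 1 + 0.35i
Step 3: |z0 - a|^2 = 0.7^2 + (-0.5)^2 = 0.74; |1 - conj(a)*z0|^2 = 1^2 + 0.35^2 = 1.1225
Step 4: |B_a(0.7)| = sqrt(0.74 / 1.1225) = sqrt(0.659243)
Step 5: = 0.8119

0.8119


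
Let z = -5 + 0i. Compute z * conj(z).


Step 1: conj(z) = -5 - 0i
Step 2: z * conj(z) = (-5)^2 + 0^2
Step 3: = 25 + 0 = 25

25


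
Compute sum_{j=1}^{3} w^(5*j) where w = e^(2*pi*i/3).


Step 1: The sum sum_{j=1}^{n} w^(k*j) equals n if n | k, else 0.
Step 2: Here n = 3, k = 5
Step 3: Does n divide k? 3 | 5 -> False
Step 4: Sum = 0

0


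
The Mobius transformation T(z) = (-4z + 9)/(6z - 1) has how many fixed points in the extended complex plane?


Step 1: Fixed points satisfy T(z) = z
Step 2: 6z^2 + 3z - 9 = 0
Step 3: Discriminant = 3^2 - 4*6*(-9) = 225
Step 4: Number of fixed points = 2

2


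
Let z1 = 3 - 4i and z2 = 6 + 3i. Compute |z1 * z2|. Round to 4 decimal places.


Step 1: |z1| = sqrt(3^2 + (-4)^2) = sqrt(25)
Step 2: |z2| = sqrt(6^2 + 3^2) = sqrt(45)
Step 3: |z1*z2| = |z1|*|z2| = sqrt(25) * sqrt(45) = sqrt(25 * 45) = sqrt(1125)
Step 4: = 33.541

33.541


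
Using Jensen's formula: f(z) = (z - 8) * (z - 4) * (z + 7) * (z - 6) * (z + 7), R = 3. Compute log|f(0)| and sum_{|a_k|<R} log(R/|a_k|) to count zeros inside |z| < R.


Jensen's formula: (1/2pi)*integral log|f(Re^it)|dt = log|f(0)| + sum_{|a_k|<R} log(R/|a_k|)
Step 1: f(0) = (-8) * (-4) * 7 * (-6) * 7 = -9408
Step 2: log|f(0)| = log|8| + log|4| + log|-7| + log|6| + log|-7| = 9.1493
Step 3: Zeros inside |z| < 3: none
Step 4: Jensen sum = (empty sum) = 0
Step 5: n(R) = number of terms in the Jensen sum = count of zeros inside |z| < 3 = 0

0


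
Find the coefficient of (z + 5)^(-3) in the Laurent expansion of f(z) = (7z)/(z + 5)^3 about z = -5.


Step 1: Write the numerator in powers of (z + 5): 7z = 7(z + 5) + (7*(-5) + 0) = 7(z + 5) - 35
Step 2: Divide by (z + 5)^3: f(z) = -35(z + 5)^(-3) + 7(z + 5)^(-2)
Step 3: This finite sum is the Laurent series of f about z = -5.
Step 4: Coefficient of (z + 5)^(-3) = 7*(-5) + 0 = -35

-35


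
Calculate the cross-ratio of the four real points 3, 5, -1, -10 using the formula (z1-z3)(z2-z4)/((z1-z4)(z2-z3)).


Step 1: (z1-z3)(z2-z4) = 4 * 15 = 60
Step 2: (z1-z4)(z2-z3) = 13 * 6 = 78
Step 3: Cross-ratio = 60/78 = 10/13

10/13


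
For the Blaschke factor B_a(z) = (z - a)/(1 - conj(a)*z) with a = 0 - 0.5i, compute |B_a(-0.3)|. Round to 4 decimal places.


Step 1: Numerator z0 - a = -0.3 - (0 - 0.5i) = -0.3 + 0.5i
Step 2: Denominator 1 - conj(a)*z0 = 1 - (0 + 0.5i)*(-0.3) = 1 + 0.15i
Step 3: |z0 - a|^2 = (-0.3)^2 + 0.5^2 = 0.34; |1 - conj(a)*z0|^2 = 1^2 + 0.15^2 = 1.0225
Step 4: |B_a(-0.3)| = sqrt(0.34 / 1.0225) = sqrt(0.332518)
Step 5: = 0.5766

0.5766


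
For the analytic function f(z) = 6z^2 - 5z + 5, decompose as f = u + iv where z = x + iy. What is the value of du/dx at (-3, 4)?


Step 1: f(z) = 6(x+iy)^2 - 5(x+iy) + 5
Step 2: u = 6(x^2 - y^2) - 5x + 5
Step 3: u_x = 12x - 5
Step 4: At (-3, 4): u_x = -36 - 5 = -41

-41


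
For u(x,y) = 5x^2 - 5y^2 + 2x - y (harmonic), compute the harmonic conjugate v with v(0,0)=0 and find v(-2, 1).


Step 1: v_x = -u_y = 10y + 1
Step 2: v_y = u_x = 10x + 2
Step 3: v = 10xy + x + 2y + C
Step 4: v(0,0) = 0 => C = 0
Step 5: v(-2, 1) = -20

-20


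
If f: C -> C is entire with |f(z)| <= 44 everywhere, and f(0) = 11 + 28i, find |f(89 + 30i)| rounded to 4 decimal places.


Step 1: By Liouville's theorem, a bounded entire function is constant.
Step 2: f(z) = f(0) = 11 + 28i for all z.
Step 3: |f(w)| = |11 + 28i| = sqrt(121 + 784)
Step 4: = 30.0832

30.0832


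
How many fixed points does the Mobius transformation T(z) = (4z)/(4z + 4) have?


Step 1: Fixed points satisfy T(z) = z
Step 2: 4z^2 = 0
Step 3: Discriminant = 0^2 - 4*4*0 = 0
Step 4: Number of fixed points = 1

1


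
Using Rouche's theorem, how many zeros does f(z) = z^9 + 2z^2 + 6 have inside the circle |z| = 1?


Step 1: On |z| = 1 the three terms have sizes |z^9| = 1^9 = 1, |2z^2| = 2*1^2 = 2, |6| = 6
Step 2: The dominant term is g(z) = 6; let h(z) = z^9 + 2z^2 so f = g + h
Step 3: On |z| = 1: |g| = 6 and |h| <= 1 + 2 = 3
Step 4: Since 6 > 3, |h| < |g| on |z| = 1, so by Rouche f has the same number of zeros as g inside |z| < 1
Step 5: g(z) = 6 is a nonzero constant with no zeros inside |z| < 1. Answer = 0

0


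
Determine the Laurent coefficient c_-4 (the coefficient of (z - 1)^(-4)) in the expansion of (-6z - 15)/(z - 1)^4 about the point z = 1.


Step 1: Write the numerator in powers of (z - 1): -6z - 15 = -6(z - 1) + (-6*1 - 15) = -6(z - 1) - 21
Step 2: Divide by (z - 1)^4: f(z) = -21(z - 1)^(-4) - 6(z - 1)^(-3)
Step 3: This finite sum is the Laurent series of f about z = 1.
Step 4: Coefficient of (z - 1)^(-4) = -6*1 - 15 = -21

-21


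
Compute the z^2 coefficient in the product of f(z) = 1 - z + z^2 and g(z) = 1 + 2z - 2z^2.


Step 1: z^2 term in f*g comes from: (1)*(-2z^2) + (-z)*(2z) + (z^2)*(1)
Step 2: = -2 - 2 + 1
Step 3: = -3

-3


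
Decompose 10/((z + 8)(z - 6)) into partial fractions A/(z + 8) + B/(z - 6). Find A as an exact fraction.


Step 1: Multiply both sides by (z + 8) and set z = -8
Step 2: A = 10 / (-8 - 6)
Step 3: A = 10 / (-14)
Step 4: A = -5/7

-5/7


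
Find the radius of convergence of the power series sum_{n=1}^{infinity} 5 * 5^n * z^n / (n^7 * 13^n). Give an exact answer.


Step 1: General term a_n = 5 * 5^n / (n^7 * 13^n)
Step 2: By the root test, |a_n|^(1/n) = 5^(1/n) * 5 / (n^(7/n) * 13) -> 5/13 as n -> infinity (since 5^(1/n) -> 1 and n^(7/n) -> 1)
Step 3: R = 1/lim|a_n|^(1/n) = 13/5

13/5


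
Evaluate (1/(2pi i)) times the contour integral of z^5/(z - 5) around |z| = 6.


Step 1: f(z) = z^5, a = 5 is inside |z| = 6
Step 2: By Cauchy integral formula: (1/(2pi*i)) * integral = f(a)
Step 3: f(5) = 5^5 = 3125

3125


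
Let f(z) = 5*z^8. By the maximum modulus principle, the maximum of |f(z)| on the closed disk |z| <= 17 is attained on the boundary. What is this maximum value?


Step 1: On |z| = 17, |f(z)| = 5 * |z|^8 = 5 * 17^8
Step 2: By maximum modulus principle, maximum is on boundary.
Step 3: Maximum = 5 * 6975757441 = 34878787205

34878787205


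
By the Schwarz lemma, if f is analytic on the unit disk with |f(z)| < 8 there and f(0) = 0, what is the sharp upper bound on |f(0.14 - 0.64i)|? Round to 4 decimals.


Step 1: g = f/8 maps D -> D with g(0) = 0, so by the Schwarz lemma |g(z)| <= |z|, i.e. |f(z)| <= 8|z|; this is sharp (f(z) = 8z).
Step 2: |z0|^2 = 0.14^2 + (-0.64)^2 = 0.4292
Step 3: |z0| = sqrt(0.4292) = 0.655134
Step 4: Best bound = 8 * |z0| = 8 * 0.655134 = 5.2411

5.2411


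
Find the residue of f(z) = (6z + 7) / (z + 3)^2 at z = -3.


Step 1: Pole of order 2 at z = -3
Step 2: Res = lim d/dz [(z + 3)^2 * f(z)] as z -> -3
Step 3: (z + 3)^2 * f(z) = 6z + 7
Step 4: d/dz[6z + 7] = 6

6


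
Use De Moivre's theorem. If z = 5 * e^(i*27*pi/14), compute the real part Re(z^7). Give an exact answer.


Step 1: By De Moivre's theorem, z^7 = 5^7 * e^(i*7*27*pi/14) = 78125 * (cos(27*pi/2) + i*sin(27*pi/2))
Step 2: |z|^7 = 5^7 = 78125
Step 3: Reduce the angle mod 2*pi: 27*pi/2 - 12*pi = 3*pi/2
Step 4: cos(3*pi/2) = 0
Step 5: Re(z^7) = 78125 * 0 = 0

0


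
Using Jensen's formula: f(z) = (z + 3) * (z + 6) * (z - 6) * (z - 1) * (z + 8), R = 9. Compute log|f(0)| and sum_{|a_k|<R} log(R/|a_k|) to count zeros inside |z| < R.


Jensen's formula: (1/2pi)*integral log|f(Re^it)|dt = log|f(0)| + sum_{|a_k|<R} log(R/|a_k|)
Step 1: f(0) = 3 * 6 * (-6) * (-1) * 8 = 864
Step 2: log|f(0)| = log|-3| + log|-6| + log|6| + log|1| + log|-8| = 6.7616
Step 3: Zeros inside |z| < 9: -3, -6, 6, 1, -8
Step 4: Jensen sum = log(9/3) + log(9/6) + log(9/6) + log(9/1) + log(9/8) = 4.2246
Step 5: n(R) = number of terms in the Jensen sum = count of zeros inside |z| < 9 = 5

5


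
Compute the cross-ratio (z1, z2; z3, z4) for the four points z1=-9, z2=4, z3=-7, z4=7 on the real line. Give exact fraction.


Step 1: (z1-z3)(z2-z4) = (-2) * (-3) = 6
Step 2: (z1-z4)(z2-z3) = (-16) * 11 = -176
Step 3: Cross-ratio = -6/176 = -3/88

-3/88


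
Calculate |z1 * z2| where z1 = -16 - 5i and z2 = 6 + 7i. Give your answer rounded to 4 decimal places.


Step 1: |z1| = sqrt((-16)^2 + (-5)^2) = sqrt(281)
Step 2: |z2| = sqrt(6^2 + 7^2) = sqrt(85)
Step 3: |z1*z2| = |z1|*|z2| = sqrt(281) * sqrt(85) = sqrt(281 * 85) = sqrt(23885)
Step 4: = 154.5477

154.5477


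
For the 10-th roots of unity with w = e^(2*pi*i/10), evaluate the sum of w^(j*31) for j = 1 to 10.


Step 1: The sum sum_{j=1}^{n} w^(k*j) equals n if n | k, else 0.
Step 2: Here n = 10, k = 31
Step 3: Does n divide k? 10 | 31 -> False
Step 4: Sum = 0

0


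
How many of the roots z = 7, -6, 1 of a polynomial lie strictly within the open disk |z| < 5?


Step 1: Check each root:
  z = 7: |7| = 7 >= 5
  z = -6: |-6| = 6 >= 5
  z = 1: |1| = 1 < 5
Step 2: Count = 1

1


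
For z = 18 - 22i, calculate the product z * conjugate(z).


Step 1: conj(z) = 18 + 22i
Step 2: z * conj(z) = 18^2 + (-22)^2
Step 3: = 324 + 484 = 808

808


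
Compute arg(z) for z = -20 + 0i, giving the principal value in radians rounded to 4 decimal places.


Step 1: z = -20 + 0i
Step 2: arg(z) = atan2(0, -20)
Step 3: arg(z) = 3.1416

3.1416


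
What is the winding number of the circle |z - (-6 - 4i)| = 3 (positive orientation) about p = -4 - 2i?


Step 1: Center c = (-6, -4), radius = 3
Step 2: |p - c|^2 = 2^2 + 2^2 = 8
Step 3: r^2 = 9
Step 4: |p-c| < r so winding number = 1

1


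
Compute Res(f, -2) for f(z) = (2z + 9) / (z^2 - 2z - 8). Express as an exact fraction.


Step 1: Q(z) = z^2 - 2z - 8 = (z + 2)(z - 4)
Step 2: Q'(z) = 2z - 2
Step 3: Q'(-2) = -6, P(-2) = 5
Step 4: Res = P(-2)/Q'(-2) = 5/(-6) = -5/6

-5/6


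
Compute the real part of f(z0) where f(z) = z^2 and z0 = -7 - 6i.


Step 1: z0 = -7 - 6i
Step 2: z0^2 = (-7)^2 - (-6)^2 + 84i
Step 3: real part = 49 - 36 = 13

13


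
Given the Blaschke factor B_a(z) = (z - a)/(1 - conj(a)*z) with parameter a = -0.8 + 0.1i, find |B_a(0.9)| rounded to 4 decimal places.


Step 1: Numerator z0 - a = 0.9 - (-0.8 + 0.1i) = 1.7 - 0.1i
Step 2: Denominator 1 - conj(a)*z0 = 1 - (-0.8 - 0.1i)*0.9 = 1.72 + 0.09i
Step 3: |z0 - a|^2 = 1.7^2 + (-0.1)^2 = 2.9; |1 - conj(a)*z0|^2 = 1.72^2 + 0.09^2 = 2.9665
Step 4: |B_a(0.9)| = sqrt(2.9 / 2.9665) = sqrt(0.977583)
Step 5: = 0.9887

0.9887


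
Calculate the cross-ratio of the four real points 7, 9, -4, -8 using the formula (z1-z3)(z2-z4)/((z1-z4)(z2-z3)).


Step 1: (z1-z3)(z2-z4) = 11 * 17 = 187
Step 2: (z1-z4)(z2-z3) = 15 * 13 = 195
Step 3: Cross-ratio = 187/195 = 187/195

187/195


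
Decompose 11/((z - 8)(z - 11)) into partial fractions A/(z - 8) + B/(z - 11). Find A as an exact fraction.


Step 1: Multiply both sides by (z - 8) and set z = 8
Step 2: A = 11 / (8 - 11)
Step 3: A = 11 / (-3)
Step 4: A = -11/3

-11/3


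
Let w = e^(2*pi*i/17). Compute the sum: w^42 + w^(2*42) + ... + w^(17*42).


Step 1: The sum sum_{j=1}^{n} w^(k*j) equals n if n | k, else 0.
Step 2: Here n = 17, k = 42
Step 3: Does n divide k? 17 | 42 -> False
Step 4: Sum = 0

0


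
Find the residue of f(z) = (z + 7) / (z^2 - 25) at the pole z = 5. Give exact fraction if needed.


Step 1: Q(z) = z^2 - 25 = (z - 5)(z + 5)
Step 2: Q'(z) = 2z
Step 3: Q'(5) = 10, P(5) = 12
Step 4: Res = P(5)/Q'(5) = 12/10 = 6/5

6/5


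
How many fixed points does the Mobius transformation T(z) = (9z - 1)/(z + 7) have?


Step 1: Fixed points satisfy T(z) = z
Step 2: z^2 - 2z + 1 = 0
Step 3: Discriminant = (-2)^2 - 4*1*1 = 0
Step 4: Number of fixed points = 1

1


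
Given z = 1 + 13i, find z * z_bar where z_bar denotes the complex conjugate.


Step 1: conj(z) = 1 - 13i
Step 2: z * conj(z) = 1^2 + 13^2
Step 3: = 1 + 169 = 170

170


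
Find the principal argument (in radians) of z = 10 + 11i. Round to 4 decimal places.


Step 1: z = 10 + 11i
Step 2: arg(z) = atan2(11, 10)
Step 3: arg(z) = 0.833

0.833


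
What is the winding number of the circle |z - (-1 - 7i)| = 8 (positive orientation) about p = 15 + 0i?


Step 1: Center c = (-1, -7), radius = 8
Step 2: |p - c|^2 = 16^2 + 7^2 = 305
Step 3: r^2 = 64
Step 4: |p-c| > r so winding number = 0

0


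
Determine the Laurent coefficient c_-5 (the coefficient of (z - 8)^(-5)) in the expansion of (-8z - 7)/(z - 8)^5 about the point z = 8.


Step 1: Write the numerator in powers of (z - 8): -8z - 7 = -8(z - 8) + (-8*8 - 7) = -8(z - 8) - 71
Step 2: Divide by (z - 8)^5: f(z) = -71(z - 8)^(-5) - 8(z - 8)^(-4)
Step 3: This finite sum is the Laurent series of f about z = 8.
Step 4: Coefficient of (z - 8)^(-5) = -8*8 - 7 = -71

-71


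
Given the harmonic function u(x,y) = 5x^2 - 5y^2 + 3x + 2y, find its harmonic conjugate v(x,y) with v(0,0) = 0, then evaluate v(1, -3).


Step 1: v_x = -u_y = 10y - 2
Step 2: v_y = u_x = 10x + 3
Step 3: v = 10xy - 2x + 3y + C
Step 4: v(0,0) = 0 => C = 0
Step 5: v(1, -3) = -41

-41


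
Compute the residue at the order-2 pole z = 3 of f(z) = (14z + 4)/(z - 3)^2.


Step 1: Pole of order 2 at z = 3
Step 2: Res = lim d/dz [(z - 3)^2 * f(z)] as z -> 3
Step 3: (z - 3)^2 * f(z) = 14z + 4
Step 4: d/dz[14z + 4] = 14

14


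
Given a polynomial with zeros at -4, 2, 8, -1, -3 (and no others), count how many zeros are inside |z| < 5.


Step 1: Check each root:
  z = -4: |-4| = 4 < 5
  z = 2: |2| = 2 < 5
  z = 8: |8| = 8 >= 5
  z = -1: |-1| = 1 < 5
  z = -3: |-3| = 3 < 5
Step 2: Count = 4

4


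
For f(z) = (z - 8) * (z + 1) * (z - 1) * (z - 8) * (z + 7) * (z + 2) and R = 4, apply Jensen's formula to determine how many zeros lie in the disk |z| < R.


Jensen's formula: (1/2pi)*integral log|f(Re^it)|dt = log|f(0)| + sum_{|a_k|<R} log(R/|a_k|)
Step 1: f(0) = (-8) * 1 * (-1) * (-8) * 7 * 2 = -896
Step 2: log|f(0)| = log|8| + log|-1| + log|1| + log|8| + log|-7| + log|-2| = 6.7979
Step 3: Zeros inside |z| < 4: -1, 1, -2
Step 4: Jensen sum = log(4/1) + log(4/1) + log(4/2) = 3.4657
Step 5: n(R) = number of terms in the Jensen sum = count of zeros inside |z| < 4 = 3

3


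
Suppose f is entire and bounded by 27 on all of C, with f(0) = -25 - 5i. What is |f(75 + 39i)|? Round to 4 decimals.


Step 1: By Liouville's theorem, a bounded entire function is constant.
Step 2: f(z) = f(0) = -25 - 5i for all z.
Step 3: |f(w)| = |-25 - 5i| = sqrt(625 + 25)
Step 4: = 25.4951

25.4951
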